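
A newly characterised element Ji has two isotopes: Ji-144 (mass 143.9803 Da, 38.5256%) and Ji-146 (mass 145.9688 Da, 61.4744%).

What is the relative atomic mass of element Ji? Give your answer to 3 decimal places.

145.203 Da

Ar = Σ fᵢ·mᵢ = 0.385256 × 143.9803 + 0.614744 × 145.9688
= 55.46927 + 89.73344 = 145.20271 Da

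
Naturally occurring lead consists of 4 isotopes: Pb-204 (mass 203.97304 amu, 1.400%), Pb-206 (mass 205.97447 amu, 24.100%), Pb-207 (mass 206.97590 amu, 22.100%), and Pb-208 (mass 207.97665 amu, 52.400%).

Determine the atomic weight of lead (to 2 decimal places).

207.22 amu

The abundance-weighted mean is 0.01400 × 203.97304 + 0.24100 × 205.97447 + 0.22100 × 206.97590 + 0.52400 × 207.97665
= 2.855623 + 49.639847 + 45.741674 + 108.979765 = 207.216909 amu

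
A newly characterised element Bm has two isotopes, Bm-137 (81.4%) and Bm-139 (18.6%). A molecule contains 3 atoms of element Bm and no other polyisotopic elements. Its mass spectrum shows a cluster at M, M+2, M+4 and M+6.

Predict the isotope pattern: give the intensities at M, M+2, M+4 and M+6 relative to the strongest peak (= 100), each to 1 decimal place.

Each Bm atom is independently Bm-137 (p = 0.814) or Bm-139 (q = 0.186); the cluster is the binomial expansion (p + q)^3.
P(M) = 0.814^3 = 0.539353
P(M+2) = 3 × 0.814^2 × 0.186^1 = 0.369729
P(M+4) = 3 × 0.814^1 × 0.186^2 = 0.084483
P(M+6) = 0.186^3 = 0.006435
The M peak is largest (0.539353); scaling to 100 gives 100.0 : 68.6 : 15.7 : 1.2.

100.0 : 68.6 : 15.7 : 1.2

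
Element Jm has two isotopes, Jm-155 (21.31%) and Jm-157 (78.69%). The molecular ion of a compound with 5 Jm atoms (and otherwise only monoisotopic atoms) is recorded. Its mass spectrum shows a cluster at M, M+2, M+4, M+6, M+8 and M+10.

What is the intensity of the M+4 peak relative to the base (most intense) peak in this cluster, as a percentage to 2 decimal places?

14.67%

Binomial terms of (0.2131 + 0.7869)^5: M 0.0004, M+2 0.0081, M+4 0.0599, M+6 0.2213, M+8 0.4085, M+10 0.3017 → M+8 is the base peak.
P(M+8) = C(5,4) × 0.2131^1 × 0.7869^4 = 5 × 0.2131 × 0.38342302 = 0.408537 (base)
P(M+4) = C(5,2) × 0.2131^3 × 0.7869^2 = 10 × 0.00967721 × 0.61921161 = 0.059922
Relative intensity = 0.059922 / 0.408537 × 100 = 14.67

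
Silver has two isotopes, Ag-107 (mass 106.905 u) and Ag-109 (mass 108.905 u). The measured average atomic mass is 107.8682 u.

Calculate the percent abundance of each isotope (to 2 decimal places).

Ag-107: 51.84%, Ag-109: 48.16%

With x = fraction of Ag-107 (so Ag-109 is 1 − x):
106.905·x + 108.905·(1 − x) = 107.8682
(106.905 − 108.905)·x = 107.8682 − 108.905
x = -1.0368 / -2.000 = 0.51840 → 51.84% Ag-107, 48.16% Ag-109.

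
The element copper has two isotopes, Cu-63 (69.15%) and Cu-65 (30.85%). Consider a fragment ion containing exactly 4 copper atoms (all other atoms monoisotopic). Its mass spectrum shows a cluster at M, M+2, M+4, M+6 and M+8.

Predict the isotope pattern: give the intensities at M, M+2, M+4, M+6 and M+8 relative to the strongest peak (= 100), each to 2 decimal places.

The 4 Cu atoms are independent, so intensities follow the terms of (0.6915 + 0.3085)^4.
P(M) = 0.6915^4 = 0.228649
P(M+2) = 4 × 0.6915^3 × 0.3085^1 = 0.408030
P(M+4) = 6 × 0.6915^2 × 0.3085^2 = 0.273052
P(M+6) = 4 × 0.6915^1 × 0.3085^3 = 0.081212
P(M+8) = 0.3085^4 = 0.009058
The M+2 peak is largest (0.408030); scaling to 100 gives 56.04 : 100.00 : 66.92 : 19.90 : 2.22.

56.04 : 100.00 : 66.92 : 19.90 : 2.22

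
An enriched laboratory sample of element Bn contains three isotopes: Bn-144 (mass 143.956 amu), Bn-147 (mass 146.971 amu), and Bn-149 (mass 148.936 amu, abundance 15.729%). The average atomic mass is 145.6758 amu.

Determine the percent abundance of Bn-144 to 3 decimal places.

53.210%

Let x and y be the fractions of Bn-144 and Bn-147. Then x + y = 1 − 0.15729 = 0.84271 and 143.956x + 146.971y = 145.6758 − 0.15729×148.936 = 122.24965656.
Substituting: 143.956x + 146.971(0.84271 − x) = 122.24965656
(143.956 − 146.971)x = -1.60427485  ⇒  x = 0.53210, y = 0.31061
Bn-144: 53.210%, Bn-147: 31.061%.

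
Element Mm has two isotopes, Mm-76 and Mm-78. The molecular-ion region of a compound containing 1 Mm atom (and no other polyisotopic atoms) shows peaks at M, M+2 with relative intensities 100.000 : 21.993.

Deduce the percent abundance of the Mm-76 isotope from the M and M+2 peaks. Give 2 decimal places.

81.97%

Write p for the Mm-76 fraction. I(M+2)/I(M) = [C(1,1)·p^0·(1−p)] / p^1 = 1·(1−p)/p = 21.993/100.000 = 0.2199
(1−p)/p = 0.2199/1 = 0.2199  ⇒  p = 1/(1 + 0.2199) = 0.8197
Mm-76: 81.97%, Mm-78: 18.03%.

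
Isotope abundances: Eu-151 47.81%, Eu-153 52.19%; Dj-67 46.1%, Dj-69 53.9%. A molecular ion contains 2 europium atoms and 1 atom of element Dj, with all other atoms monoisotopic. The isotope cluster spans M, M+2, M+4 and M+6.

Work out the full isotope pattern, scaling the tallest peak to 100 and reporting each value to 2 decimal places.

26.71 : 89.54 : 100.00 : 37.21

Europium pattern (n=2): 0.22857961 : 0.49904078 : 0.27237961
Element Dj pattern (n=1): 0.4610 : 0.5390
Convolve the two distributions (both contribute in 2-u steps):
  M: 0.22857961×0.4610 = 0.105375
  M+2: 0.22857961×0.5390 + 0.49904078×0.4610 = 0.353262
  M+4: 0.49904078×0.5390 + 0.27237961×0.4610 = 0.394550
  M+6: 0.27237961×0.5390 = 0.146813
Scale to base peak (0.394550) = 100: 26.71 : 89.54 : 100.00 : 37.21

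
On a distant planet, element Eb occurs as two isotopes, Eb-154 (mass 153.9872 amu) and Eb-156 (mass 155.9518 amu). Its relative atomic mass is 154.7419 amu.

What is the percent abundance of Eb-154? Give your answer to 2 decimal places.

61.59%

Let x be the fractional abundance of Eb-154; then Eb-156 has abundance 1 − x.
153.9872·x + 155.9518·(1 − x) = 154.7419
(153.9872 − 155.9518)·x = 154.7419 − 155.9518
x = -1.2099 / -1.9646 = 0.61585 → 61.59% Eb-154, 38.41% Eb-156.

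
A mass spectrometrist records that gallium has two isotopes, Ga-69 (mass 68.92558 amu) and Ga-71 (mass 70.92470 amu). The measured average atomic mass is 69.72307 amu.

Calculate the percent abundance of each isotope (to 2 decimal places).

Ga-69: 60.11%, Ga-71: 39.89%

Writing the weighted mean with unknown fraction x of Ga-69:
68.92558·x + 70.92470·(1 − x) = 69.72307
(68.92558 − 70.92470)·x = 69.72307 − 70.92470
x = -1.20163 / -1.99912 = 0.60108 → 60.11% Ga-69, 39.89% Ga-71.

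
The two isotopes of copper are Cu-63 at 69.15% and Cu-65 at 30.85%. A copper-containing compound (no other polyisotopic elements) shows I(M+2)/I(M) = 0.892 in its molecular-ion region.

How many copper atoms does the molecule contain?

2

The M+2/M ratio from n Cu atoms is n · q/p = n · 0.3085/0.6915.
n = 0.892 × 0.6915/0.3085 = 2.00 ≈ 2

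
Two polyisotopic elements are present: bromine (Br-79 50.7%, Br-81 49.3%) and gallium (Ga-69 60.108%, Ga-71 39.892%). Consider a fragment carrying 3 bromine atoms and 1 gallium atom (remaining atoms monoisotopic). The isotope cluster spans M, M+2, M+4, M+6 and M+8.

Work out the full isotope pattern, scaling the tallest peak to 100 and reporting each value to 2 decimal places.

Bromine pattern (n=3): 0.13032384 : 0.38017547 : 0.36967753 : 0.11982316
Gallium pattern (n=1): 0.60108 : 0.39892
Convolve the two distributions (both contribute in 2-u steps):
  M: 0.13032384×0.60108 = 0.078335
  M+2: 0.13032384×0.39892 + 0.38017547×0.60108 = 0.280505
  M+4: 0.38017547×0.39892 + 0.36967753×0.60108 = 0.373865
  M+6: 0.36967753×0.39892 + 0.11982316×0.60108 = 0.219495
  M+8: 0.11982316×0.39892 = 0.047800
Scale to base peak (0.373865) = 100: 20.95 : 75.03 : 100.00 : 58.71 : 12.79

20.95 : 75.03 : 100.00 : 58.71 : 12.79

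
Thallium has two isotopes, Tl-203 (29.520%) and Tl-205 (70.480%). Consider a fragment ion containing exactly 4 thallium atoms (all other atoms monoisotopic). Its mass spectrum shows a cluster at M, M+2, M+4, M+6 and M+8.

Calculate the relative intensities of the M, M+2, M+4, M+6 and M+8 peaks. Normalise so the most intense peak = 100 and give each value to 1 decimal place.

The 4 Tl atoms are independent, so intensities follow the terms of (0.29520 + 0.70480)^4.
P(M) = 0.29520^4 = 0.007594
P(M+2) = 4 × 0.29520^3 × 0.70480^1 = 0.072523
P(M+4) = 6 × 0.29520^2 × 0.70480^2 = 0.259726
P(M+6) = 4 × 0.29520^1 × 0.70480^3 = 0.413403
P(M+8) = 0.70480^4 = 0.246754
The M+6 peak is largest (0.413403); scaling to 100 gives 1.8 : 17.5 : 62.8 : 100.0 : 59.7.

1.8 : 17.5 : 62.8 : 100.0 : 59.7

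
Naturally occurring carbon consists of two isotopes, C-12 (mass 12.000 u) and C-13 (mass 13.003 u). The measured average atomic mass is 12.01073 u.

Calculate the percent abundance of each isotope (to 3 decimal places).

With x = fraction of C-12 (so C-13 is 1 − x):
12.000·x + 13.003·(1 − x) = 12.01073
(12.000 − 13.003)·x = 12.01073 − 13.003
x = -0.99227 / -1.003 = 0.98930 → 98.930% C-12, 1.070% C-13.

C-12: 98.930%, C-13: 1.070%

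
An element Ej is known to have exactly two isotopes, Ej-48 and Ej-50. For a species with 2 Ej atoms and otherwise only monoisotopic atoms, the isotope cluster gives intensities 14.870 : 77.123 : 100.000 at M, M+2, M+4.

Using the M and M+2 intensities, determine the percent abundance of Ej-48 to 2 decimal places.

27.83%

If p is the fraction of Ej that is Ej-48, then I(M+2)/I(M) = [C(2,1)·p^1·(1−p)] / p^2 = 2·(1−p)/p = 77.123/14.870 = 5.1865
(1−p)/p = 5.1865/2 = 2.5932  ⇒  p = 1/(1 + 2.5932) = 0.2783
Ej-48: 27.83%, Ej-50: 72.17%.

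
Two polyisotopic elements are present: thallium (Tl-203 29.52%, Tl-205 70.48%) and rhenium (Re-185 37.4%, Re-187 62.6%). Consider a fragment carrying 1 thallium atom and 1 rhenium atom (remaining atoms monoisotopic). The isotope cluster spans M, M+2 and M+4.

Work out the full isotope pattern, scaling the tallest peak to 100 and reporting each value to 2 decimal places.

Thallium pattern (n=1): 0.2952 : 0.7048
Rhenium pattern (n=1): 0.3740 : 0.6260
Convolve the two distributions (both contribute in 2-u steps):
  M: 0.2952×0.3740 = 0.110405
  M+2: 0.2952×0.6260 + 0.7048×0.3740 = 0.448390
  M+4: 0.7048×0.6260 = 0.441205
Scale to base peak (0.448390) = 100: 24.62 : 100.00 : 98.40

24.62 : 100.00 : 98.40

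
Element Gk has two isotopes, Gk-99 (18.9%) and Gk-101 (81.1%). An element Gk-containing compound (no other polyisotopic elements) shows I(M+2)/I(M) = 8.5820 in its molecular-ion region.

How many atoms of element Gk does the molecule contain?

2

With n Gk atoms, P(M+2)/P(M) = C(n,1)·p^(n−1)q / p^n = n·q/p = n · 0.811/0.189.
n = 8.5820 × 0.189/0.811 = 2.00 ≈ 2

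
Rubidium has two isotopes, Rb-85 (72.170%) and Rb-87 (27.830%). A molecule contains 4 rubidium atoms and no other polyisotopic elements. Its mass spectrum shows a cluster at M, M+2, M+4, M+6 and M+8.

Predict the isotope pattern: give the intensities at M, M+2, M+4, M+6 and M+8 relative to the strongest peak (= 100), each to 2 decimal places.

The 4 Rb atoms are independent, so intensities follow the terms of (0.72170 + 0.27830)^4.
P(M) = 0.72170^4 = 0.271286
P(M+2) = 4 × 0.72170^3 × 0.27830^1 = 0.418450
P(M+4) = 6 × 0.72170^2 × 0.27830^2 = 0.242042
P(M+6) = 4 × 0.72170^1 × 0.27830^3 = 0.062224
P(M+8) = 0.27830^4 = 0.005999
The M+2 peak is largest (0.418450); scaling to 100 gives 64.83 : 100.00 : 57.84 : 14.87 : 1.43.

64.83 : 100.00 : 57.84 : 14.87 : 1.43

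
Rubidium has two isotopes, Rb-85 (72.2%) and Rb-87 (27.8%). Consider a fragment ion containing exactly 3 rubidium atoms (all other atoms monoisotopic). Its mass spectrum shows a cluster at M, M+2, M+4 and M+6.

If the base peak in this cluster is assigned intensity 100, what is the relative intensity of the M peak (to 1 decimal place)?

86.6

Term probabilities: M 0.3764, M+2 0.4348, M+4 0.1674, M+6 0.0215. Base peak = M+2.
P(M+2) = C(3,1) × 0.722^2 × 0.278^1 = 3 × 0.521284 × 0.2780 = 0.434751 (base)
P(M) = C(3,0) × 0.722^3 × 0.278^0 = 1 × 0.37636705 × 1.0000 = 0.376367
Relative intensity = 0.376367 / 0.434751 × 100 = 86.6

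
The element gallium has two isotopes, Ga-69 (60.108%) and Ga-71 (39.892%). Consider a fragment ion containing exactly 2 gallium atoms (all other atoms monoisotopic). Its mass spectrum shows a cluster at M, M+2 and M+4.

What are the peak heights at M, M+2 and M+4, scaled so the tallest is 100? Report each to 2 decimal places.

The 2 Ga atoms are independent, so intensities follow the terms of (0.60108 + 0.39892)^2.
P(M) = 0.60108^2 = 0.361297
P(M+2) = 2 × 0.60108^1 × 0.39892^1 = 0.479566
P(M+4) = 0.39892^2 = 0.159137
The M+2 peak is largest (0.479566); scaling to 100 gives 75.34 : 100.00 : 33.18.

75.34 : 100.00 : 33.18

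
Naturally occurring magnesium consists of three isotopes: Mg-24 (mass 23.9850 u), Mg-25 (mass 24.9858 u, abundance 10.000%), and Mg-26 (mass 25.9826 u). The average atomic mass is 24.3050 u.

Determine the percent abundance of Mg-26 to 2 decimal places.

Let x and y be the fractions of Mg-24 and Mg-26. Then x + y = 1 − 0.10000 = 0.90000 and 23.9850x + 25.9826y = 24.3050 − 0.10000×24.9858 = 21.80642.
Substituting: 23.9850x + 25.9826(0.90000 − x) = 21.80642
(23.9850 − 25.9826)x = -1.57792  ⇒  x = 0.78991, y = 0.11009
Mg-24: 78.99%, Mg-26: 11.01%.

11.01%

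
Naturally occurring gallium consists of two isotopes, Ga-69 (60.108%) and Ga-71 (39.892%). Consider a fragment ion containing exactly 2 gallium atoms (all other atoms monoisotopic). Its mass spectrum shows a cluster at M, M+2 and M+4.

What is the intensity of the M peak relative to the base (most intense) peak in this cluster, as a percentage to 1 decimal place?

75.3%

Term probabilities: M 0.3613, M+2 0.4796, M+4 0.1591. Base peak = M+2.
P(M+2) = C(2,1) × 0.60108^1 × 0.39892^1 = 2 × 0.60108 × 0.39892 = 0.479566 (base)
P(M) = C(2,0) × 0.60108^2 × 0.39892^0 = 1 × 0.36129717 × 1.0000 = 0.361297
Relative intensity = 0.361297 / 0.479566 × 100 = 75.3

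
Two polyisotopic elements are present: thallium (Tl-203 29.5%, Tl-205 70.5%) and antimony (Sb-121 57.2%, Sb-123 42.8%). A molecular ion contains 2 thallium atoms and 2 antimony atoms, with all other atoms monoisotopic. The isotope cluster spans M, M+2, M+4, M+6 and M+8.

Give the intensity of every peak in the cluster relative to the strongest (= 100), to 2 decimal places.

Thallium pattern (n=2): 0.087025 : 0.41595 : 0.497025
Antimony pattern (n=2): 0.327184 : 0.489632 : 0.183184
Convolve the two distributions (both contribute in 2-u steps):
  M: 0.087025×0.327184 = 0.028473
  M+2: 0.087025×0.489632 + 0.41595×0.327184 = 0.178702
  M+4: 0.087025×0.183184 + 0.41595×0.489632 + 0.497025×0.327184 = 0.382223
  M+6: 0.41595×0.183184 + 0.497025×0.489632 = 0.319555
  M+8: 0.497025×0.183184 = 0.091047
Scale to base peak (0.382223) = 100: 7.45 : 46.75 : 100.00 : 83.60 : 23.82

7.45 : 46.75 : 100.00 : 83.60 : 23.82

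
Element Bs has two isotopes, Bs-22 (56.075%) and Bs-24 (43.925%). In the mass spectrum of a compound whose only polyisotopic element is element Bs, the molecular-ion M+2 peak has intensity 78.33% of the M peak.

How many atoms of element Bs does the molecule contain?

1

The M+2/M ratio from n Bs atoms is n · q/p = n · 0.43925/0.56075.
n = 0.7833 × 0.56075/0.43925 = 1.00 ≈ 1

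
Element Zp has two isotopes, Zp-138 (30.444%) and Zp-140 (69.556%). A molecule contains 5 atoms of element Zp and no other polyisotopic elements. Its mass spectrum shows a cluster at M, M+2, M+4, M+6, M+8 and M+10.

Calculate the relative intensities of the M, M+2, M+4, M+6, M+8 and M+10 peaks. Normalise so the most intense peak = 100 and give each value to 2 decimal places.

0.73 : 8.38 : 38.31 : 87.54 : 100.00 : 45.69

The 5 Zp atoms are independent, so intensities follow the terms of (0.30444 + 0.69556)^5.
P(M) = 0.30444^5 = 0.002615
P(M+2) = 5 × 0.30444^4 × 0.69556^1 = 0.029875
P(M+4) = 10 × 0.30444^3 × 0.69556^2 = 0.136513
P(M+6) = 10 × 0.30444^2 × 0.69556^3 = 0.311894
P(M+8) = 5 × 0.30444^1 × 0.69556^4 = 0.356295
P(M+10) = 0.69556^5 = 0.162807
The M+8 peak is largest (0.356295); scaling to 100 gives 0.73 : 8.38 : 38.31 : 87.54 : 100.00 : 45.69.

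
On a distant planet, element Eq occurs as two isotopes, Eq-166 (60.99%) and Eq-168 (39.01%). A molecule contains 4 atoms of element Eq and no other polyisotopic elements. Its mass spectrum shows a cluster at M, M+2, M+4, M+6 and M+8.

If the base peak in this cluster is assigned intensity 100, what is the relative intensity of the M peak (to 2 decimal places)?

Binomial terms of (0.6099 + 0.3901)^4: M 0.1384, M+2 0.3540, M+4 0.3396, M+6 0.1448, M+8 0.0232 → M+2 is the base peak.
P(M+2) = C(4,1) × 0.6099^3 × 0.3901^1 = 4 × 0.22686939 × 0.3901 = 0.354007 (base)
P(M) = C(4,0) × 0.6099^4 × 0.3901^0 = 1 × 0.13836764 × 1.0000 = 0.138368
Relative intensity = 0.138368 / 0.354007 × 100 = 39.09

39.09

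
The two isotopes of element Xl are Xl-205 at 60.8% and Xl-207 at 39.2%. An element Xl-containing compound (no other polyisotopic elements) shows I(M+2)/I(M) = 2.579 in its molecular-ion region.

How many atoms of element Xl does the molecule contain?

4

The M+2/M ratio from n Xl atoms is n · q/p = n · 0.392/0.608.
n = 2.579 × 0.608/0.392 = 4.00 ≈ 4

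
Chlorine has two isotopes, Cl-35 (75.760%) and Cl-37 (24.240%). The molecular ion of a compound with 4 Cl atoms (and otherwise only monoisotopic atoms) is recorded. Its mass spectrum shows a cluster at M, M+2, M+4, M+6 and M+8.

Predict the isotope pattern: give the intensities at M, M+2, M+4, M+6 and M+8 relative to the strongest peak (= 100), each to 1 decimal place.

78.1 : 100.0 : 48.0 : 10.2 : 0.8

Each Cl atom is independently Cl-35 (p = 0.75760) or Cl-37 (q = 0.24240); the cluster is the binomial expansion (p + q)^4.
P(M) = 0.75760^4 = 0.329428
P(M+2) = 4 × 0.75760^3 × 0.24240^1 = 0.421612
P(M+4) = 6 × 0.75760^2 × 0.24240^2 = 0.202347
P(M+6) = 4 × 0.75760^1 × 0.24240^3 = 0.043162
P(M+8) = 0.24240^4 = 0.003452
The M+2 peak is largest (0.421612); scaling to 100 gives 78.1 : 100.0 : 48.0 : 10.2 : 0.8.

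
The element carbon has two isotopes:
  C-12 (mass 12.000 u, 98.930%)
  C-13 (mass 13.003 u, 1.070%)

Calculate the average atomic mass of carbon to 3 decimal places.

12.011 u

Weight each isotope mass by its fractional abundance: 0.98930 × 12.000 + 0.01070 × 13.003
= 11.8716 + 0.1391 = 12.0107 u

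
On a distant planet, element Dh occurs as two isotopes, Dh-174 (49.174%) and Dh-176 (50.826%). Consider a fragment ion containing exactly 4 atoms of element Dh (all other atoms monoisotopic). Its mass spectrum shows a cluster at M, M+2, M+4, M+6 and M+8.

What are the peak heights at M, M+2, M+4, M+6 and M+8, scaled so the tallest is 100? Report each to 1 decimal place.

15.6 : 64.5 : 100.0 : 68.9 : 17.8

Expanding (0.49174 + 0.50826)^4:
P(M) = 0.49174^4 = 0.058471
P(M+2) = 4 × 0.49174^3 × 0.50826^1 = 0.241742
P(M+4) = 6 × 0.49174^2 × 0.50826^2 = 0.374795
P(M+6) = 4 × 0.49174^1 × 0.50826^3 = 0.258258
P(M+8) = 0.50826^4 = 0.066733
The M+4 peak is largest (0.374795); scaling to 100 gives 15.6 : 64.5 : 100.0 : 68.9 : 17.8.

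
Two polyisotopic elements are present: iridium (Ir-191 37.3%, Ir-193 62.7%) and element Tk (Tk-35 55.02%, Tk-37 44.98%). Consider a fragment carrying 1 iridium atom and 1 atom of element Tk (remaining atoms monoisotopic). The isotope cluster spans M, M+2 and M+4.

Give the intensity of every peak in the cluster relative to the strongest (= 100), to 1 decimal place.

Iridium pattern (n=1): 0.3730 : 0.6270
Element Tk pattern (n=1): 0.5502 : 0.4498
Convolve the two distributions (both contribute in 2-u steps):
  M: 0.3730×0.5502 = 0.205225
  M+2: 0.3730×0.4498 + 0.6270×0.5502 = 0.512751
  M+4: 0.6270×0.4498 = 0.282025
Scale to base peak (0.512751) = 100: 40.0 : 100.0 : 55.0

40.0 : 100.0 : 55.0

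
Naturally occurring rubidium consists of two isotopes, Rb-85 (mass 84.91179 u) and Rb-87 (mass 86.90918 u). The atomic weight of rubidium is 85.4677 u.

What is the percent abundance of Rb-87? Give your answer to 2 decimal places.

27.83%

Writing the weighted mean with unknown fraction x of Rb-85:
84.91179·x + 86.90918·(1 − x) = 85.4677
(84.91179 − 86.90918)·x = 85.4677 − 86.90918
x = -1.44148 / -1.99739 = 0.72168 → 72.17% Rb-85, 27.83% Rb-87.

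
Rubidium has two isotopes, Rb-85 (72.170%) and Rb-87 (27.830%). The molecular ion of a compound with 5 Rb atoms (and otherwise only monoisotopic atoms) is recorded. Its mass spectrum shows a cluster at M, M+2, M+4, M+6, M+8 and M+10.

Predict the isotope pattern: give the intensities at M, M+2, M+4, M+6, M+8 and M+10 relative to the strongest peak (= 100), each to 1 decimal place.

51.9 : 100.0 : 77.1 : 29.7 : 5.7 : 0.4

Each Rb atom is independently Rb-85 (p = 0.72170) or Rb-87 (q = 0.27830); the cluster is the binomial expansion (p + q)^5.
P(M) = 0.72170^5 = 0.195787
P(M+2) = 5 × 0.72170^4 × 0.27830^1 = 0.377494
P(M+4) = 10 × 0.72170^3 × 0.27830^2 = 0.291136
P(M+6) = 10 × 0.72170^2 × 0.27830^3 = 0.112267
P(M+8) = 5 × 0.72170^1 × 0.27830^4 = 0.021646
P(M+10) = 0.27830^5 = 0.001669
The M+2 peak is largest (0.377494); scaling to 100 gives 51.9 : 100.0 : 77.1 : 29.7 : 5.7 : 0.4.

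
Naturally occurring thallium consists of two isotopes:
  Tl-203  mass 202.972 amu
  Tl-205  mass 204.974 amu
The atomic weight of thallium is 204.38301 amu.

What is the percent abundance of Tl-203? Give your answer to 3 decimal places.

29.520%

Writing the weighted mean with unknown fraction x of Tl-203:
202.972·x + 204.974·(1 − x) = 204.38301
(202.972 − 204.974)·x = 204.38301 − 204.974
x = -0.59099 / -2.002 = 0.29520 → 29.520% Tl-203, 70.480% Tl-205.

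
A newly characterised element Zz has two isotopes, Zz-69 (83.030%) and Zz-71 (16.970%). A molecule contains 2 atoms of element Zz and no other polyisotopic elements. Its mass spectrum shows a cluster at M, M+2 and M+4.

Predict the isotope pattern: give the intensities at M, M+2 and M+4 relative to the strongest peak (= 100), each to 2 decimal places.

The 2 Zz atoms are independent, so intensities follow the terms of (0.83030 + 0.16970)^2.
P(M) = 0.83030^2 = 0.689398
P(M+2) = 2 × 0.83030^1 × 0.16970^1 = 0.281804
P(M+4) = 0.16970^2 = 0.028798
The M peak is largest (0.689398); scaling to 100 gives 100.00 : 40.88 : 4.18.

100.00 : 40.88 : 4.18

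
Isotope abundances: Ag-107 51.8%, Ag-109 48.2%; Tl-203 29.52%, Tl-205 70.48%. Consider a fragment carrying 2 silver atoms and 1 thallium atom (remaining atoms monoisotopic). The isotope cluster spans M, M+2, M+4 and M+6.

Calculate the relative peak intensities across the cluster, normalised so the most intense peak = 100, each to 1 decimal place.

Silver pattern (n=2): 0.268324 : 0.499352 : 0.232324
Thallium pattern (n=1): 0.2952 : 0.7048
Convolve the two distributions (both contribute in 2-u steps):
  M: 0.268324×0.2952 = 0.079209
  M+2: 0.268324×0.7048 + 0.499352×0.2952 = 0.336523
  M+4: 0.499352×0.7048 + 0.232324×0.2952 = 0.420525
  M+6: 0.232324×0.7048 = 0.163742
Scale to base peak (0.420525) = 100: 18.8 : 80.0 : 100.0 : 38.9

18.8 : 80.0 : 100.0 : 38.9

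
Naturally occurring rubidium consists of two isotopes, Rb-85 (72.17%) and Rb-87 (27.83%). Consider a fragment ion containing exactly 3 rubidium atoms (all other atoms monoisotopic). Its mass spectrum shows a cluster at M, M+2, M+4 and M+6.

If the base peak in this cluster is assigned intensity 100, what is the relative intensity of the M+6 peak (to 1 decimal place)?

Binomial terms of (0.7217 + 0.2783)^3: M 0.3759, M+2 0.4349, M+4 0.1677, M+6 0.0216 → M+2 is the base peak.
P(M+2) = C(3,1) × 0.7217^2 × 0.2783^1 = 3 × 0.52085089 × 0.2783 = 0.434858 (base)
P(M+6) = C(3,3) × 0.7217^0 × 0.2783^3 = 1 × 1.0000 × 0.02155458 = 0.021555
Relative intensity = 0.021555 / 0.434858 × 100 = 5.0

5.0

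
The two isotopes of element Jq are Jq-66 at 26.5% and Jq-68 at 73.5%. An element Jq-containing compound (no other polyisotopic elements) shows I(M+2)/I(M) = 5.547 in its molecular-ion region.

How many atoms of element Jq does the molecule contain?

2

With n Jq atoms, P(M+2)/P(M) = C(n,1)·p^(n−1)q / p^n = n·q/p = n · 0.735/0.265.
n = 5.547 × 0.265/0.735 = 2.00 ≈ 2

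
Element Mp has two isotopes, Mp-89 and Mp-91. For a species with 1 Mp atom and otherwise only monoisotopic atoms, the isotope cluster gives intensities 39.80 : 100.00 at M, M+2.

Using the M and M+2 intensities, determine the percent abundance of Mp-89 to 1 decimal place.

28.5%

If p is the fraction of Mp that is Mp-89, then I(M+2)/I(M) = [C(1,1)·p^0·(1−p)] / p^1 = 1·(1−p)/p = 100.00/39.80 = 2.5126
(1−p)/p = 2.5126/1 = 2.5126  ⇒  p = 1/(1 + 2.5126) = 0.2847
Mp-89: 28.5%, Mp-91: 71.5%.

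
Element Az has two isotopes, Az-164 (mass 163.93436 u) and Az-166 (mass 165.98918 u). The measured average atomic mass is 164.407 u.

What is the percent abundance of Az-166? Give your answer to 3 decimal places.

Writing the weighted mean with unknown fraction x of Az-164:
163.93436·x + 165.98918·(1 − x) = 164.407
(163.93436 − 165.98918)·x = 164.407 − 165.98918
x = -1.58218 / -2.05482 = 0.76998 → 76.998% Az-164, 23.002% Az-166.

23.002%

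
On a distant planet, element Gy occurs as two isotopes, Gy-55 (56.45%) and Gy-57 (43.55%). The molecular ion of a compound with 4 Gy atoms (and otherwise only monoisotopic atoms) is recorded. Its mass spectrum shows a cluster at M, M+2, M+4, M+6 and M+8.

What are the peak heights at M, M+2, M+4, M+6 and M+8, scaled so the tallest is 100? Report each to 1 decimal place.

28.0 : 86.4 : 100.0 : 51.4 : 9.9

The 4 Gy atoms are independent, so intensities follow the terms of (0.5645 + 0.4355)^4.
P(M) = 0.5645^4 = 0.101544
P(M+2) = 4 × 0.5645^3 × 0.4355^1 = 0.313357
P(M+4) = 6 × 0.5645^2 × 0.4355^2 = 0.362623
P(M+6) = 4 × 0.5645^1 × 0.4355^3 = 0.186504
P(M+8) = 0.4355^4 = 0.035971
The M+4 peak is largest (0.362623); scaling to 100 gives 28.0 : 86.4 : 100.0 : 51.4 : 9.9.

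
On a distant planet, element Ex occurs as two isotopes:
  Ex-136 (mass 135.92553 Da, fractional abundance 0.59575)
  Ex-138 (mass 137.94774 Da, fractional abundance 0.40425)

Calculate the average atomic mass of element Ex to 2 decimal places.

136.74 Da

Average mass = Σ (abundance × isotope mass) = 0.59575 × 135.92553 + 0.40425 × 137.94774
= 80.977634 + 55.765374 = 136.743008 Da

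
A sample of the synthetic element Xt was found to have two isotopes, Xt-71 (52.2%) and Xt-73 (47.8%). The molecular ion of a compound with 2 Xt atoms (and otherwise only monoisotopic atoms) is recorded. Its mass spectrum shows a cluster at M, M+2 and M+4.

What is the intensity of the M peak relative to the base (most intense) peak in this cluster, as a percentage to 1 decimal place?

(0.522 + 0.478)^2 gives M 0.2725, M+2 0.4990, M+4 0.2285; the largest is M+2.
P(M+2) = C(2,1) × 0.522^1 × 0.478^1 = 2 × 0.5220 × 0.4780 = 0.499032 (base)
P(M) = C(2,0) × 0.522^2 × 0.478^0 = 1 × 0.272484 × 1.0000 = 0.272484
Relative intensity = 0.272484 / 0.499032 × 100 = 54.6

54.6%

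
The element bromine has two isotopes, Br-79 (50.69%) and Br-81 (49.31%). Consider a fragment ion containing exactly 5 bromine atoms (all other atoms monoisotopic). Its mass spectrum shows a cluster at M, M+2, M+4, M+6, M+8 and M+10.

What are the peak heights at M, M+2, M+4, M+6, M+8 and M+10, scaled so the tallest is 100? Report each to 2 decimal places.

Each Br atom is independently Br-79 (p = 0.5069) or Br-81 (q = 0.4931); the cluster is the binomial expansion (p + q)^5.
P(M) = 0.5069^5 = 0.033467
P(M+2) = 5 × 0.5069^4 × 0.4931^1 = 0.162777
P(M+4) = 10 × 0.5069^3 × 0.4931^2 = 0.316692
P(M+6) = 10 × 0.5069^2 × 0.4931^3 = 0.308070
P(M+8) = 5 × 0.5069^1 × 0.4931^4 = 0.149842
P(M+10) = 0.4931^5 = 0.029152
The M+4 peak is largest (0.316692); scaling to 100 gives 10.57 : 51.40 : 100.00 : 97.28 : 47.31 : 9.21.

10.57 : 51.40 : 100.00 : 97.28 : 47.31 : 9.21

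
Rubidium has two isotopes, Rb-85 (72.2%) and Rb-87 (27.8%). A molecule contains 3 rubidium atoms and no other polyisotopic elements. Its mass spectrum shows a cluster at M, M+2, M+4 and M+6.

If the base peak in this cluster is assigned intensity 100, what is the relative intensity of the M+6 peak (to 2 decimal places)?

4.94

(0.722 + 0.278)^3 gives M 0.3764, M+2 0.4348, M+4 0.1674, M+6 0.0215; the largest is M+2.
P(M+2) = C(3,1) × 0.722^2 × 0.278^1 = 3 × 0.521284 × 0.2780 = 0.434751 (base)
P(M+6) = C(3,3) × 0.722^0 × 0.278^3 = 1 × 1.0000 × 0.02148495 = 0.021485
Relative intensity = 0.021485 / 0.434751 × 100 = 4.94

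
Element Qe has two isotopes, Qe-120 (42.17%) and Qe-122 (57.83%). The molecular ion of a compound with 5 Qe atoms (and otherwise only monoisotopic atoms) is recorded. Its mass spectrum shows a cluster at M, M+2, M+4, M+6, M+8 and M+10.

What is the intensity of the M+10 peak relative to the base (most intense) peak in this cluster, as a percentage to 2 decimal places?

18.81%

(0.4217 + 0.5783)^5 gives M 0.0133, M+2 0.0914, M+4 0.2508, M+6 0.3439, M+8 0.2358, M+10 0.0647; the largest is M+6.
P(M+6) = C(5,3) × 0.4217^2 × 0.5783^3 = 10 × 0.17783089 × 0.19340138 = 0.343927 (base)
P(M+10) = C(5,5) × 0.4217^0 × 0.5783^5 = 1 × 1.0000 × 0.0646794 = 0.064679
Relative intensity = 0.064679 / 0.343927 × 100 = 18.81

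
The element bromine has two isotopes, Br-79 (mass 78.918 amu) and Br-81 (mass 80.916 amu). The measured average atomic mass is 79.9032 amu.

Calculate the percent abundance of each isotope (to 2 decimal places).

Writing the weighted mean with unknown fraction x of Br-79:
78.918·x + 80.916·(1 − x) = 79.9032
(78.918 − 80.916)·x = 79.9032 − 80.916
x = -1.0128 / -1.998 = 0.50691 → 50.69% Br-79, 49.31% Br-81.

Br-79: 50.69%, Br-81: 49.31%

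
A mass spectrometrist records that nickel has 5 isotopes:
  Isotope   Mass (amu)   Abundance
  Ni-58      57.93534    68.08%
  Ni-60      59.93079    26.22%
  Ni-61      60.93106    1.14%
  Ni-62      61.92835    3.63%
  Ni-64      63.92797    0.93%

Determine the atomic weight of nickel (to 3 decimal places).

Weight each isotope mass by its fractional abundance: 0.6808 × 57.93534 + 0.2622 × 59.93079 + 0.0114 × 60.93106 + 0.0363 × 61.92835 + 0.0093 × 63.92797
= 39.442379 + 15.713853 + 0.694614 + 2.247999 + 0.594530 = 58.693375 amu

58.693 amu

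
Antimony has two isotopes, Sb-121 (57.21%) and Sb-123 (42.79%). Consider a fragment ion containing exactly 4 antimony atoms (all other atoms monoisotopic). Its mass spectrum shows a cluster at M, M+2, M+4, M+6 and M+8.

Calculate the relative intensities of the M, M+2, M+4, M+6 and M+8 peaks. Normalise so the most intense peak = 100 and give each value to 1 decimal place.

Expanding (0.5721 + 0.4279)^4:
P(M) = 0.5721^4 = 0.107124
P(M+2) = 4 × 0.5721^3 × 0.4279^1 = 0.320493
P(M+4) = 6 × 0.5721^2 × 0.4279^2 = 0.359567
P(M+6) = 4 × 0.5721^1 × 0.4279^3 = 0.179291
P(M+8) = 0.4279^4 = 0.033525
The M+4 peak is largest (0.359567); scaling to 100 gives 29.8 : 89.1 : 100.0 : 49.9 : 9.3.

29.8 : 89.1 : 100.0 : 49.9 : 9.3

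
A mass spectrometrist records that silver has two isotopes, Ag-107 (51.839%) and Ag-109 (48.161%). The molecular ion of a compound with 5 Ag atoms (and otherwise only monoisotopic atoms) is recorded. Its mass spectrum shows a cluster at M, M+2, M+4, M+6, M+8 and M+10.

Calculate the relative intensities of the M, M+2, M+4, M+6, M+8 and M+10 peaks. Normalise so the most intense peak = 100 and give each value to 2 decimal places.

11.59 : 53.82 : 100.00 : 92.90 : 43.16 : 8.02

The 5 Ag atoms are independent, so intensities follow the terms of (0.51839 + 0.48161)^5.
P(M) = 0.51839^5 = 0.037435
P(M+2) = 5 × 0.51839^4 × 0.48161^1 = 0.173897
P(M+4) = 10 × 0.51839^3 × 0.48161^2 = 0.323118
P(M+6) = 10 × 0.51839^2 × 0.48161^3 = 0.300192
P(M+8) = 5 × 0.51839^1 × 0.48161^4 = 0.139447
P(M+10) = 0.48161^5 = 0.025911
The M+4 peak is largest (0.323118); scaling to 100 gives 11.59 : 53.82 : 100.00 : 92.90 : 43.16 : 8.02.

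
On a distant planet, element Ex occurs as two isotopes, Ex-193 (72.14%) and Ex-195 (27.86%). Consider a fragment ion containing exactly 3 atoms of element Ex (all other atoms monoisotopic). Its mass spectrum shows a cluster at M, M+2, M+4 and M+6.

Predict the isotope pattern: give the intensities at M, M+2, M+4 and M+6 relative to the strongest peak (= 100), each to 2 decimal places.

Expanding (0.7214 + 0.2786)^3:
P(M) = 0.7214^3 = 0.375430
P(M+2) = 3 × 0.7214^2 × 0.2786^1 = 0.434965
P(M+4) = 3 × 0.7214^1 × 0.2786^2 = 0.167981
P(M+6) = 0.2786^3 = 0.021624
The M+2 peak is largest (0.434965); scaling to 100 gives 86.31 : 100.00 : 38.62 : 4.97.

86.31 : 100.00 : 38.62 : 4.97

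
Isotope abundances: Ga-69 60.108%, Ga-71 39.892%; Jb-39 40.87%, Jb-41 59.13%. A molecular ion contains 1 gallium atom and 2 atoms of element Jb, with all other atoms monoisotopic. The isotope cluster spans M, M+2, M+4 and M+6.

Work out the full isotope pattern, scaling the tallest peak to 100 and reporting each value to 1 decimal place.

24.9 : 88.6 : 100.0 : 34.6

Gallium pattern (n=1): 0.60108 : 0.39892
Element Jb pattern (n=2): 0.16703569 : 0.48332862 : 0.34963569
Convolve the two distributions (both contribute in 2-u steps):
  M: 0.60108×0.16703569 = 0.100402
  M+2: 0.60108×0.48332862 + 0.39892×0.16703569 = 0.357153
  M+4: 0.60108×0.34963569 + 0.39892×0.48332862 = 0.402968
  M+6: 0.39892×0.34963569 = 0.139477
Scale to base peak (0.402968) = 100: 24.9 : 88.6 : 100.0 : 34.6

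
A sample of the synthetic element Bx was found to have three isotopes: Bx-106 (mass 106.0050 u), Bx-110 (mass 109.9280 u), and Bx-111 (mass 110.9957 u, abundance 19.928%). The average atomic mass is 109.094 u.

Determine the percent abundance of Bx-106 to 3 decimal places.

Let x and y be the fractions of Bx-106 and Bx-110. Then x + y = 1 − 0.19928 = 0.80072 and 106.0050x + 109.9280y = 109.094 − 0.19928×110.9957 = 86.974776904.
Substituting: 106.0050x + 109.9280(0.80072 − x) = 86.974776904
(106.0050 − 109.9280)x = -1.046771256  ⇒  x = 0.26683, y = 0.53389
Bx-106: 26.683%, Bx-110: 53.389%.

26.683%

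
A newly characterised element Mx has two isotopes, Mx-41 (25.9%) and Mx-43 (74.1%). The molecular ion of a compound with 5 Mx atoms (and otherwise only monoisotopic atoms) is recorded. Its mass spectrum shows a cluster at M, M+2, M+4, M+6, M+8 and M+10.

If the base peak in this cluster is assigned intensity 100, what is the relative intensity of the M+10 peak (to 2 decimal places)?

57.22

Binomial terms of (0.259 + 0.741)^5: M 0.0012, M+2 0.0167, M+4 0.0954, M+6 0.2729, M+8 0.3904, M+10 0.2234 → M+8 is the base peak.
P(M+8) = C(5,4) × 0.259^1 × 0.741^4 = 5 × 0.2590 × 0.30148994 = 0.390429 (base)
P(M+10) = C(5,5) × 0.259^0 × 0.741^5 = 1 × 1.0000 × 0.22340405 = 0.223404
Relative intensity = 0.223404 / 0.390429 × 100 = 57.22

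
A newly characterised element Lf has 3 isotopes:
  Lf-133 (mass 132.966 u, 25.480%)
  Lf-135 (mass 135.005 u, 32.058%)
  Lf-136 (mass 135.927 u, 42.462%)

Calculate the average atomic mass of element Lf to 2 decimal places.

134.88 u

Average mass = Σ (abundance × isotope mass) = 0.25480 × 132.966 + 0.32058 × 135.005 + 0.42462 × 135.927
= 33.8797 + 43.2799 + 57.7173 = 134.8769 u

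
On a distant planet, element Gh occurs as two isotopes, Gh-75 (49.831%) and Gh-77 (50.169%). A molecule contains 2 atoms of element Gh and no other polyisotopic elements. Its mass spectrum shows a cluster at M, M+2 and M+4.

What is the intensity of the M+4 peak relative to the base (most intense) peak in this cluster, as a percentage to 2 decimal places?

50.34%

Binomial terms of (0.49831 + 0.50169)^2: M 0.2483, M+2 0.5000, M+4 0.2517 → M+2 is the base peak.
P(M+2) = C(2,1) × 0.49831^1 × 0.50169^1 = 2 × 0.49831 × 0.50169 = 0.499994 (base)
P(M+4) = C(2,2) × 0.49831^0 × 0.50169^2 = 1 × 1.0000 × 0.25169286 = 0.251693
Relative intensity = 0.251693 / 0.499994 × 100 = 50.34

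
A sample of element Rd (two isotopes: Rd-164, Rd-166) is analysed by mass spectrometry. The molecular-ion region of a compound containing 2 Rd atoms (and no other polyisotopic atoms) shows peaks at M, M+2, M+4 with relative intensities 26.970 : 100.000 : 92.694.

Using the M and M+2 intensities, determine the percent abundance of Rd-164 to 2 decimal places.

Let p = fractional abundance of Rd-164. I(M+2)/I(M) = [C(2,1)·p^1·(1−p)] / p^2 = 2·(1−p)/p = 100.000/26.970 = 3.7078
(1−p)/p = 3.7078/2 = 1.8539  ⇒  p = 1/(1 + 1.8539) = 0.3504
Rd-164: 35.04%, Rd-166: 64.96%.

35.04%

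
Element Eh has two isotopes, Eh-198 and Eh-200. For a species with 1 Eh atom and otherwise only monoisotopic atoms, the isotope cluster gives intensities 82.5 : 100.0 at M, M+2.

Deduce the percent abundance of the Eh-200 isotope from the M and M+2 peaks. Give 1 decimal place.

54.8%

Let p = fractional abundance of Eh-198. I(M+2)/I(M) = [C(1,1)·p^0·(1−p)] / p^1 = 1·(1−p)/p = 100.0/82.5 = 1.2121
(1−p)/p = 1.2121/1 = 1.2121  ⇒  p = 1/(1 + 1.2121) = 0.4521
Eh-198: 45.2%, Eh-200: 54.8%.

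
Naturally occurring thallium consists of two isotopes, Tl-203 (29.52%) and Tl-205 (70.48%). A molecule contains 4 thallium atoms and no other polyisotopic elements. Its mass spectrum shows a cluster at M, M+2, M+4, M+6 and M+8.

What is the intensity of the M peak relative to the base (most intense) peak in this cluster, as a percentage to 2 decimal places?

1.84%

Term probabilities: M 0.0076, M+2 0.0725, M+4 0.2597, M+6 0.4134, M+8 0.2468. Base peak = M+6.
P(M+6) = C(4,3) × 0.2952^1 × 0.7048^3 = 4 × 0.2952 × 0.35010449 = 0.413403 (base)
P(M) = C(4,0) × 0.2952^4 × 0.7048^0 = 1 × 0.00759391 × 1.0000 = 0.007594
Relative intensity = 0.007594 / 0.413403 × 100 = 1.84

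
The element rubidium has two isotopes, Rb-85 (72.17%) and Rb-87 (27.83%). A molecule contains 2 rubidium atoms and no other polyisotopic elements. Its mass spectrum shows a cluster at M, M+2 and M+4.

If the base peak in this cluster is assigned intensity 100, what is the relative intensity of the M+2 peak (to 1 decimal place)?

Binomial terms of (0.7217 + 0.2783)^2: M 0.5209, M+2 0.4017, M+4 0.0775 → M is the base peak.
P(M) = C(2,0) × 0.7217^2 × 0.2783^0 = 1 × 0.52085089 × 1.0000 = 0.520851 (base)
P(M+2) = C(2,1) × 0.7217^1 × 0.2783^1 = 2 × 0.7217 × 0.2783 = 0.401698
Relative intensity = 0.401698 / 0.520851 × 100 = 77.1

77.1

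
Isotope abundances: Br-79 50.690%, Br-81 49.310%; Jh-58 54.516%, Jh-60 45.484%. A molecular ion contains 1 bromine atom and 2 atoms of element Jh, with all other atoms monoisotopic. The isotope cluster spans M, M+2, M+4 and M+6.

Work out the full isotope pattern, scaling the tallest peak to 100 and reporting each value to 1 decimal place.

37.9 : 100.0 : 87.8 : 25.6

Bromine pattern (n=1): 0.5069 : 0.4931
Element Jh pattern (n=2): 0.29719943 : 0.49592115 : 0.20687943
Convolve the two distributions (both contribute in 2-u steps):
  M: 0.5069×0.29719943 = 0.150650
  M+2: 0.5069×0.49592115 + 0.4931×0.29719943 = 0.397931
  M+4: 0.5069×0.20687943 + 0.4931×0.49592115 = 0.349406
  M+6: 0.4931×0.20687943 = 0.102012
Scale to base peak (0.397931) = 100: 37.9 : 100.0 : 87.8 : 25.6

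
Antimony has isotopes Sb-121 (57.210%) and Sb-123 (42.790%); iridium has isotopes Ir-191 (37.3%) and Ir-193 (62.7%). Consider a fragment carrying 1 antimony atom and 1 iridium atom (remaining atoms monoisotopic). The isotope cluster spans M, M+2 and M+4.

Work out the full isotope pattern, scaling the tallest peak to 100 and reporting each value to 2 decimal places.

41.17 : 100.00 : 51.76

Antimony pattern (n=1): 0.5721 : 0.4279
Iridium pattern (n=1): 0.3730 : 0.6270
Convolve the two distributions (both contribute in 2-u steps):
  M: 0.5721×0.3730 = 0.213393
  M+2: 0.5721×0.6270 + 0.4279×0.3730 = 0.518313
  M+4: 0.4279×0.6270 = 0.268293
Scale to base peak (0.518313) = 100: 41.17 : 100.00 : 51.76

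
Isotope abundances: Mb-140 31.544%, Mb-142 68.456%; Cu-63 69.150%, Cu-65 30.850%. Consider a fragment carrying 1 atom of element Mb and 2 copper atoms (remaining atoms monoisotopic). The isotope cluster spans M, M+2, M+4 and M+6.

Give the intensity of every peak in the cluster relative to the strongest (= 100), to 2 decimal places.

Element Mb pattern (n=1): 0.31544 : 0.68456
Copper pattern (n=2): 0.47817225 : 0.4266555 : 0.09517225
Convolve the two distributions (both contribute in 2-u steps):
  M: 0.31544×0.47817225 = 0.150835
  M+2: 0.31544×0.4266555 + 0.68456×0.47817225 = 0.461922
  M+4: 0.31544×0.09517225 + 0.68456×0.4266555 = 0.322092
  M+6: 0.68456×0.09517225 = 0.065151
Scale to base peak (0.461922) = 100: 32.65 : 100.00 : 69.73 : 14.10

32.65 : 100.00 : 69.73 : 14.10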